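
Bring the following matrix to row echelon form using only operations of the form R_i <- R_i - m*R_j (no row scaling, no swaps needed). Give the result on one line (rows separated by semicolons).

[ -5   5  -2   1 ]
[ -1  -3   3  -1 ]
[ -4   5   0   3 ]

REF = [-5 5 -2 1; 0 -4 17/5 -6/5; 0 0 49/20 19/10]

Forward elimination:
R2 <- R2 - (1/5)*R1:  [    0    -4  17/5  -6/5 ]
R3 <- R3 - (4/5)*R1:  [    0     1   8/5  11/5 ]
R3 <- R3 - (-1/4)*R2:  [     0      0  49/20  19/10 ]
Row echelon form:
[ -5   5     -2      1 ]
[  0  -4   17/5   -6/5 ]
[  0   0  49/20  19/10 ]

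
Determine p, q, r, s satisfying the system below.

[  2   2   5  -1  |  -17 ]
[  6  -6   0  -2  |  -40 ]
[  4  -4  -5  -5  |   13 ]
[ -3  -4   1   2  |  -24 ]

(-3, 5, -5, -4)

Forward elimination on [A|b]:
R2 <- R2 - (3)*R1:  [   0  -12  -15    1   11 ]
R3 <- R3 - (2)*R1:  [   0   -8  -15   -3   47 ]
R4 <- R4 - (-3/2)*R1:  [     0     -1   17/2    1/2  -99/2 ]
R3 <- R3 - (2/3)*R2:  [     0      0     -5  -11/3  119/3 ]
R4 <- R4 - (1/12)*R2:  [       0        0     39/4     5/12  -605/12 ]
R4 <- R4 - (-39/20)*R3:  [       0        0        0  -101/15   404/15 ]
Row echelon form:
[ 2    2    5       -1  |     -17 ]
[ 0  -12  -15        1  |      11 ]
[ 0    0   -5    -11/3  |   119/3 ]
[ 0    0    0  -101/15  |  404/15 ]
Back-substitution:
s = (404/15) / (-101/15) = -4
r = (119/3 - (-11/3)*(-4)) / -5 = -5
q = (11 - (-15)*(-5) - (1)*(-4)) / -12 = 5
p = (-17 - (2)*(5) - (5)*(-5) - (-1)*(-4)) / 2 = -3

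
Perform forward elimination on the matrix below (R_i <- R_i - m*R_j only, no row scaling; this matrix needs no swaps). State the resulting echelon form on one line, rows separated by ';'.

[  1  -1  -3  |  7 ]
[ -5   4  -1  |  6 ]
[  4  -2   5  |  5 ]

REF = [1 -1 -3 7; 0 -1 -16 41; 0 0 -15 59]

Forward elimination:
R2 <- R2 - (-5)*R1:  [   0   -1  -16   41 ]
R3 <- R3 - (4)*R1:  [   0    2   17  -23 ]
R3 <- R3 - (-2)*R2:  [   0    0  -15   59 ]
Row echelon form:
[ 1  -1   -3  |   7 ]
[ 0  -1  -16  |  41 ]
[ 0   0  -15  |  59 ]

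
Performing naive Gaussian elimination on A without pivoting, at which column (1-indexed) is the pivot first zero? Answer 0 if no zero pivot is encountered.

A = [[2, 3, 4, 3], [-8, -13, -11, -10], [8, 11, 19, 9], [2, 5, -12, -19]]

first zero-pivot column = 0

Naive forward elimination:
R2 <- R2 - (-4)*R1:  [  0  -1   5   2 ]
R3 <- R3 - (4)*R1:  [  0  -1   3  -3 ]
R4 <- R4 - (1)*R1:  [   0    2  -16  -22 ]
R3 <- R3 - (1)*R2:  [  0   0  -2  -5 ]
R4 <- R4 - (-2)*R2:  [   0    0   -6  -18 ]
R4 <- R4 - (3)*R3:  [  0   0   0  -3 ]
All pivots nonzero; naive elimination completes without hitting a zero pivot.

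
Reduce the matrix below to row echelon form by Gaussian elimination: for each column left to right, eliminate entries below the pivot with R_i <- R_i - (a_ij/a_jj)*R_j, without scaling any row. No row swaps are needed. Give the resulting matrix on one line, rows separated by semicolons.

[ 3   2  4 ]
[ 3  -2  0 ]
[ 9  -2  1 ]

REF = [3 2 4; 0 -4 -4; 0 0 -3]

Forward elimination:
R2 <- R2 - (1)*R1:  [  0  -4  -4 ]
R3 <- R3 - (3)*R1:  [   0   -8  -11 ]
R3 <- R3 - (2)*R2:  [  0   0  -3 ]
Row echelon form:
[ 3   2   4 ]
[ 0  -4  -4 ]
[ 0   0  -3 ]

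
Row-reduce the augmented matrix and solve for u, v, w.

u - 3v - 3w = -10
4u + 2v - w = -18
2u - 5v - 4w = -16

Forward elimination on [A|b]:
R2 <- R2 - (4)*R1:  [  0  14  11  22 ]
R3 <- R3 - (2)*R1:  [ 0  1  2  4 ]
R3 <- R3 - (1/14)*R2:  [     0      0  17/14   17/7 ]
Row echelon form:
[ 1  -3     -3  |   -10 ]
[ 0  14     11  |    22 ]
[ 0   0  17/14  |  17/7 ]
Back-substitution:
w = (17/7) / (17/14) = 2
v = (22 - (11)*(2)) / 14 = 0
u = (-10 - (-3)*(0) - (-3)*(2)) / 1 = -4

(-4, 0, 2)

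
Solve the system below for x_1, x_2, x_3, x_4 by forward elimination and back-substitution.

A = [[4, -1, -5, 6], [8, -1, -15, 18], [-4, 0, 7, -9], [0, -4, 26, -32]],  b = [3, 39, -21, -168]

(-5, 5, -2, 3)

Forward elimination on [A|b]:
R2 <- R2 - (2)*R1:  [  0   1  -5   6  33 ]
R3 <- R3 - (-1)*R1:  [   0   -1    2   -3  -18 ]
R3 <- R3 - (-1)*R2:  [  0   0  -3   3  15 ]
R4 <- R4 - (-4)*R2:  [   0    0    6   -8  -36 ]
R4 <- R4 - (-2)*R3:  [  0   0   0  -2  -6 ]
Row echelon form:
[ 4  -1  -5   6  |   3 ]
[ 0   1  -5   6  |  33 ]
[ 0   0  -3   3  |  15 ]
[ 0   0   0  -2  |  -6 ]
Back-substitution:
x_4 = (-6) / -2 = 3
x_3 = (15 - (3)*(3)) / -3 = -2
x_2 = (33 - (-5)*(-2) - (6)*(3)) / 1 = 5
x_1 = (3 - (-1)*(5) - (-5)*(-2) - (6)*(3)) / 4 = -5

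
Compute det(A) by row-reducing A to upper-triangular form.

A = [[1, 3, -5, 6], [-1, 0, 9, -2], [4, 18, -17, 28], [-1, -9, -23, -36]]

Forward elimination:
R2 <- R2 - (-1)*R1:  [ 0  3  4  4 ]
R3 <- R3 - (4)*R1:  [ 0  6  3  4 ]
R4 <- R4 - (-1)*R1:  [   0   -6  -28  -30 ]
R3 <- R3 - (2)*R2:  [  0   0  -5  -4 ]
R4 <- R4 - (-2)*R2:  [   0    0  -20  -22 ]
R4 <- R4 - (4)*R3:  [  0   0   0  -6 ]
Upper-triangular form:
[ 1  3  -5   6 ]
[ 0  3   4   4 ]
[ 0  0  -5  -4 ]
[ 0  0   0  -6 ]
det(A) = (-1)^0 * (1) * (3) * (-5) * (-6) = 90  (0 row swaps -> sign +1)

det(A) = 90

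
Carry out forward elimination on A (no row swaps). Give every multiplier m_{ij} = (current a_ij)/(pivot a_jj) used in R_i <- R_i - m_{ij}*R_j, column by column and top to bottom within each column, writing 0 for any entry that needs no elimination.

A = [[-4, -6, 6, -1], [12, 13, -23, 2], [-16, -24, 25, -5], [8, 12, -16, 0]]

Forward elimination:
R2 <- R2 - (-3)*R1:  [  0  -5  -5  -1 ]
R3 <- R3 - (4)*R1:  [  0   0   1  -1 ]
R4 <- R4 - (-2)*R1:  [  0   0  -4  -2 ]
R3: entry in column 2 is already 0 -> m_{32} = 0 (no row operation needed)
R4: entry in column 2 is already 0 -> m_{42} = 0 (no row operation needed)
R4 <- R4 - (-4)*R3:  [  0   0   0  -6 ]
Multipliers (in order of application): m_{21} = -3, m_{31} = 4, m_{41} = -2, m_{32} = 0, m_{42} = 0, m_{43} = -4

multipliers: -3, 4, -2, 0, 0, -4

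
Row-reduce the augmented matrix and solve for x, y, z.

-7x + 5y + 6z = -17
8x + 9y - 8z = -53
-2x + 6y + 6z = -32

(-2, -5, -1)

Forward elimination on [A|b]:
R2 <- R2 - (-8/7)*R1:  [      0   103/7    -8/7  -507/7 ]
R3 <- R3 - (2/7)*R1:  [      0    32/7    30/7  -190/7 ]
R3 <- R3 - (32/103)*R2:  [        0         0   478/103  -478/103 ]
Row echelon form:
[ -7      5        6  |       -17 ]
[  0  103/7     -8/7  |    -507/7 ]
[  0      0  478/103  |  -478/103 ]
Back-substitution:
z = (-478/103) / (478/103) = -1
y = (-507/7 - (-8/7)*(-1)) / (103/7) = -5
x = (-17 - (5)*(-5) - (6)*(-1)) / -7 = -2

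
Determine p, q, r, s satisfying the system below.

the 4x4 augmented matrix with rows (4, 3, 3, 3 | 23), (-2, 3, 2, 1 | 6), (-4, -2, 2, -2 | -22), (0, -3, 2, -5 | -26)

(2, 3, -1, 3)

Forward elimination on [A|b]:
R2 <- R2 - (-1/2)*R1:  [    0   9/2   7/2   5/2  35/2 ]
R3 <- R3 - (-1)*R1:  [ 0  1  5  1  1 ]
R3 <- R3 - (2/9)*R2:  [     0      0   38/9    4/9  -26/9 ]
R4 <- R4 - (-2/3)*R2:  [     0      0   13/3  -10/3  -43/3 ]
R4 <- R4 - (39/38)*R3:  [       0        0        0   -72/19  -216/19 ]
Row echelon form:
[ 4    3     3       3  |       23 ]
[ 0  9/2   7/2     5/2  |     35/2 ]
[ 0    0  38/9     4/9  |    -26/9 ]
[ 0    0     0  -72/19  |  -216/19 ]
Back-substitution:
s = (-216/19) / (-72/19) = 3
r = (-26/9 - (4/9)*(3)) / (38/9) = -1
q = (35/2 - (7/2)*(-1) - (5/2)*(3)) / (9/2) = 3
p = (23 - (3)*(3) - (3)*(-1) - (3)*(3)) / 4 = 2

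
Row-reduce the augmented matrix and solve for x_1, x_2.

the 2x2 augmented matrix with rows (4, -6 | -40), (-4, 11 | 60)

(-4, 4)

Forward elimination on [A|b]:
R2 <- R2 - (-1)*R1:  [  0   5  20 ]
Row echelon form:
[ 4  -6  |  -40 ]
[ 0   5  |   20 ]
Back-substitution:
x_2 = (20) / 5 = 4
x_1 = (-40 - (-6)*(4)) / 4 = -4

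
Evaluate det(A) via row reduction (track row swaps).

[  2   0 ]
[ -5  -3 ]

Forward elimination:
R2 <- R2 - (-5/2)*R1:  [  0  -3 ]
Upper-triangular form:
[ 2   0 ]
[ 0  -3 ]
det(A) = (-1)^0 * (2) * (-3) = -6  (0 row swaps -> sign +1)

det(A) = -6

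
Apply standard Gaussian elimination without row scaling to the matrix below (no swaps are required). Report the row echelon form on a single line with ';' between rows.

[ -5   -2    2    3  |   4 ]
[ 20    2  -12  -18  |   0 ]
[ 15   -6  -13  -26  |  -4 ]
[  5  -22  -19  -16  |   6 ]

REF = [-5 -2 2 3 4; 0 -6 -4 -6 16; 0 0 1 -5 -24; 0 0 0 6 -78]

Forward elimination:
R2 <- R2 - (-4)*R1:  [  0  -6  -4  -6  16 ]
R3 <- R3 - (-3)*R1:  [   0  -12   -7  -17    8 ]
R4 <- R4 - (-1)*R1:  [   0  -24  -17  -13   10 ]
R3 <- R3 - (2)*R2:  [   0    0    1   -5  -24 ]
R4 <- R4 - (4)*R2:  [   0    0   -1   11  -54 ]
R4 <- R4 - (-1)*R3:  [   0    0    0    6  -78 ]
Row echelon form:
[ -5  -2   2   3  |    4 ]
[  0  -6  -4  -6  |   16 ]
[  0   0   1  -5  |  -24 ]
[  0   0   0   6  |  -78 ]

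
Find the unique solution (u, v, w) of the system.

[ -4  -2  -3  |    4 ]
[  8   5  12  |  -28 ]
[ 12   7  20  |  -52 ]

Forward elimination on [A|b]:
R2 <- R2 - (-2)*R1:  [   0    1    6  -20 ]
R3 <- R3 - (-3)*R1:  [   0    1   11  -40 ]
R3 <- R3 - (1)*R2:  [   0    0    5  -20 ]
Row echelon form:
[ -4  -2  -3  |    4 ]
[  0   1   6  |  -20 ]
[  0   0   5  |  -20 ]
Back-substitution:
w = (-20) / 5 = -4
v = (-20 - (6)*(-4)) / 1 = 4
u = (4 - (-2)*(4) - (-3)*(-4)) / -4 = 0

(0, 4, -4)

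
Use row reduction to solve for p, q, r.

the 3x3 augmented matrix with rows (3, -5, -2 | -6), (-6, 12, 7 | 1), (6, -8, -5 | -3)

(-2, 2, -5)

Forward elimination on [A|b]:
R2 <- R2 - (-2)*R1:  [   0    2    3  -11 ]
R3 <- R3 - (2)*R1:  [  0   2  -1   9 ]
R3 <- R3 - (1)*R2:  [  0   0  -4  20 ]
Row echelon form:
[ 3  -5  -2  |   -6 ]
[ 0   2   3  |  -11 ]
[ 0   0  -4  |   20 ]
Back-substitution:
r = (20) / -4 = -5
q = (-11 - (3)*(-5)) / 2 = 2
p = (-6 - (-5)*(2) - (-2)*(-5)) / 3 = -2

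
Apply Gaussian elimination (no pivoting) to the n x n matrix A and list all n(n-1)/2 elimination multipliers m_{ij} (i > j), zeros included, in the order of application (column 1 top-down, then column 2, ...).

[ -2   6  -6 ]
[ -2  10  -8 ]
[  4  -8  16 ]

Forward elimination:
R2 <- R2 - (1)*R1:  [  0   4  -2 ]
R3 <- R3 - (-2)*R1:  [ 0  4  4 ]
R3 <- R3 - (1)*R2:  [ 0  0  6 ]
Multipliers (in order of application): m_{21} = 1, m_{31} = -2, m_{32} = 1

multipliers: 1, -2, 1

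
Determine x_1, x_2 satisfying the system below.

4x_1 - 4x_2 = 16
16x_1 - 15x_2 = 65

Forward elimination on [A|b]:
R2 <- R2 - (4)*R1:  [ 0  1  1 ]
Row echelon form:
[ 4  -4  |  16 ]
[ 0   1  |   1 ]
Back-substitution:
x_2 = (1) / 1 = 1
x_1 = (16 - (-4)*(1)) / 4 = 5

(5, 1)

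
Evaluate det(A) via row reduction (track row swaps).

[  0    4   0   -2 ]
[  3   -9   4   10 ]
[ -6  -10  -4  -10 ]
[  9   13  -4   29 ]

det(A) = -144

Forward elimination:
R1 <-> R2   (pivot in column 1 was zero)
[  3   -9   4   10 ]
[  0    4   0   -2 ]
[ -6  -10  -4  -10 ]
[  9   13  -4   29 ]
R3 <- R3 - (-2)*R1:  [   0  -28    4   10 ]
R4 <- R4 - (3)*R1:  [   0   40  -16   -1 ]
R3 <- R3 - (-7)*R2:  [  0   0   4  -4 ]
R4 <- R4 - (10)*R2:  [   0    0  -16   19 ]
R4 <- R4 - (-4)*R3:  [ 0  0  0  3 ]
Upper-triangular form:
[ 3  -9  4  10 ]
[ 0   4  0  -2 ]
[ 0   0  4  -4 ]
[ 0   0  0   3 ]
det(A) = (-1)^1 * (3) * (4) * (4) * (3) = -144  (1 row swap -> sign -1)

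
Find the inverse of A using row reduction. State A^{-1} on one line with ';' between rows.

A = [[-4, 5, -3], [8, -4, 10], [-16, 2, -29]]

Gauss-Jordan on [A | I]:
R1 <- (1/-4)*R1:  [    1  -5/4   3/4  |  -1/4     0     0 ]
R2 <- R2 - (8)*R1:  [ 0  6  4  |  2  1  0 ]
R3 <- R3 - (-16)*R1:  [   0  -18  -17  |   -4    0    1 ]
R2 <- (1/6)*R2:  [   0    1  2/3  |  1/3  1/6    0 ]
R1 <- R1 - (-5/4)*R2:  [     1      0  19/12  |    1/6   5/24      0 ]
R3 <- R3 - (-18)*R2:  [  0   0  -5  |   2   3   1 ]
R3 <- (1/-5)*R3:  [    0     0     1  |  -2/5  -3/5  -1/5 ]
R1 <- R1 - (19/12)*R3:  [       1        0        0  |      4/5  139/120    19/60 ]
R2 <- R2 - (2/3)*R3:  [     0      1      0  |    3/5  17/30   2/15 ]
Right block of [I | A^{-1}] is the inverse:
[  4/5  139/120  19/60 ]
[  3/5    17/30   2/15 ]
[ -2/5     -3/5   -1/5 ]

inverse = [4/5 139/120 19/60; 3/5 17/30 2/15; -2/5 -3/5 -1/5]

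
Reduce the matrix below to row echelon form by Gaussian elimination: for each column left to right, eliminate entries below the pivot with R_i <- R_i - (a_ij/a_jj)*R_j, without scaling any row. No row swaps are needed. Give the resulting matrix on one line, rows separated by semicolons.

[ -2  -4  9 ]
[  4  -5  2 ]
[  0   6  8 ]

REF = [-2 -4 9; 0 -13 20; 0 0 224/13]

Forward elimination:
R2 <- R2 - (-2)*R1:  [   0  -13   20 ]
R3 <- R3 - (-6/13)*R2:  [      0       0  224/13 ]
Row echelon form:
[ -2   -4       9 ]
[  0  -13      20 ]
[  0    0  224/13 ]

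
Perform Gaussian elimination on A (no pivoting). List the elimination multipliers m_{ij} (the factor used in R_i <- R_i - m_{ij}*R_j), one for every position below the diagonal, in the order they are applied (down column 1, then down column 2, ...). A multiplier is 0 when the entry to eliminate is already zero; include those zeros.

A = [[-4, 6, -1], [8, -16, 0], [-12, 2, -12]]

multipliers: -2, 3, 4

Forward elimination:
R2 <- R2 - (-2)*R1:  [  0  -4  -2 ]
R3 <- R3 - (3)*R1:  [   0  -16   -9 ]
R3 <- R3 - (4)*R2:  [  0   0  -1 ]
Multipliers (in order of application): m_{21} = -2, m_{31} = 3, m_{32} = 4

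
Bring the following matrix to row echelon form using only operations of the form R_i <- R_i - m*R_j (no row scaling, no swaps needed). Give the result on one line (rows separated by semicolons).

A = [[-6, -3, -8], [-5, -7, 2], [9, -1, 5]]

REF = [-6 -3 -8; 0 -9/2 26/3; 0 0 -475/27]

Forward elimination:
R2 <- R2 - (5/6)*R1:  [    0  -9/2  26/3 ]
R3 <- R3 - (-3/2)*R1:  [     0  -11/2     -7 ]
R3 <- R3 - (11/9)*R2:  [       0        0  -475/27 ]
Row echelon form:
[ -6    -3       -8 ]
[  0  -9/2     26/3 ]
[  0     0  -475/27 ]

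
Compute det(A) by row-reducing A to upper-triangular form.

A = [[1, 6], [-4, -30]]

det(A) = -6

Forward elimination:
R2 <- R2 - (-4)*R1:  [  0  -6 ]
Upper-triangular form:
[ 1   6 ]
[ 0  -6 ]
det(A) = (-1)^0 * (1) * (-6) = -6  (0 row swaps -> sign +1)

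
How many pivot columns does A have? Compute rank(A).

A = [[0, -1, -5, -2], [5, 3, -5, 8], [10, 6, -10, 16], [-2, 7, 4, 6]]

rank(A) = 3

Row reduction:
R1 <-> R2   (pivot in column 1 was zero)
[  5   3   -5   8 ]
[  0  -1   -5  -2 ]
[ 10   6  -10  16 ]
[ -2   7    4   6 ]
R3 <- R3 - (2)*R1:  [ 0  0  0  0 ]
R4 <- R4 - (-2/5)*R1:  [    0  41/5     2  46/5 ]
R4 <- R4 - (-41/5)*R2:  [     0      0    -39  -36/5 ]
R3 <-> R4   (pivot in column 3 was zero)
[ 5   3   -5      8 ]
[ 0  -1   -5     -2 ]
[ 0   0  -39  -36/5 ]
[ 0   0    0      0 ]
Row echelon form:
[ 5   3   -5      8 ]
[ 0  -1   -5     -2 ]
[ 0   0  -39  -36/5 ]
[ 0   0    0      0 ]
Nonzero rows / pivot columns: 3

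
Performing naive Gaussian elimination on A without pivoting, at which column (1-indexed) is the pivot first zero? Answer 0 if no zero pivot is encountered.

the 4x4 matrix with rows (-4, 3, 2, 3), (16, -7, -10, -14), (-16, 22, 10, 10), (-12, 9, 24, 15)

first zero-pivot column = 4

Naive forward elimination:
R2 <- R2 - (-4)*R1:  [  0   5  -2  -2 ]
R3 <- R3 - (4)*R1:  [  0  10   2  -2 ]
R4 <- R4 - (3)*R1:  [  0   0  18   6 ]
R3 <- R3 - (2)*R2:  [ 0  0  6  2 ]
R4 <- R4 - (3)*R3:  [ 0  0  0  0 ]
Matrix at this point:
[ -4  3   2   3 ]
[  0  5  -2  -2 ]
[  0  0   6   2 ]
[  0  0   0   0 ]
Pivot entry (4,4) in the last row is zero and there are no rows below to swap with -> zero pivot in column 4 (A is singular).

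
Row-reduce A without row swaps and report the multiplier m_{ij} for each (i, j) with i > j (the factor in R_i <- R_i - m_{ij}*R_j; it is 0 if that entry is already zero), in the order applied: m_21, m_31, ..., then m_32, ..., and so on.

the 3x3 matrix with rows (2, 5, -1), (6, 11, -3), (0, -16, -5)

Forward elimination:
R2 <- R2 - (3)*R1:  [  0  -4   0 ]
R3: entry in column 1 is already 0 -> m_{31} = 0 (no row operation needed)
R3 <- R3 - (4)*R2:  [  0   0  -5 ]
Multipliers (in order of application): m_{21} = 3, m_{31} = 0, m_{32} = 4

multipliers: 3, 0, 4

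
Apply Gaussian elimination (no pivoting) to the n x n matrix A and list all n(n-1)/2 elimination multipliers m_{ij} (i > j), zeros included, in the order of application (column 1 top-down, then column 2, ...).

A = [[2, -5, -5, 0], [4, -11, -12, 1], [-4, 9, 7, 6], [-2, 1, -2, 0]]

Forward elimination:
R2 <- R2 - (2)*R1:  [  0  -1  -2   1 ]
R3 <- R3 - (-2)*R1:  [  0  -1  -3   6 ]
R4 <- R4 - (-1)*R1:  [  0  -4  -7   0 ]
R3 <- R3 - (1)*R2:  [  0   0  -1   5 ]
R4 <- R4 - (4)*R2:  [  0   0   1  -4 ]
R4 <- R4 - (-1)*R3:  [ 0  0  0  1 ]
Multipliers (in order of application): m_{21} = 2, m_{31} = -2, m_{41} = -1, m_{32} = 1, m_{42} = 4, m_{43} = -1

multipliers: 2, -2, -1, 1, 4, -1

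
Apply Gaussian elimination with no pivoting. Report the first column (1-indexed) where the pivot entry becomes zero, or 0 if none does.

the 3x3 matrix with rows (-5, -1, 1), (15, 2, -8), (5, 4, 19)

Naive forward elimination:
R2 <- R2 - (-3)*R1:  [  0  -1  -5 ]
R3 <- R3 - (-1)*R1:  [  0   3  20 ]
R3 <- R3 - (-3)*R2:  [ 0  0  5 ]
All pivots nonzero; naive elimination completes without hitting a zero pivot.

first zero-pivot column = 0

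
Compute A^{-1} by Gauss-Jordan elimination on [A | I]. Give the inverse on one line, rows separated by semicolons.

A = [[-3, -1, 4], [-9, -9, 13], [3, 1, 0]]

inverse = [-13/72 1/18 23/72; 13/24 -1/6 1/24; 1/4 0 1/4]

Gauss-Jordan on [A | I]:
R1 <- (1/-3)*R1:  [    1   1/3  -4/3  |  -1/3     0     0 ]
R2 <- R2 - (-9)*R1:  [  0  -6   1  |  -3   1   0 ]
R3 <- R3 - (3)*R1:  [ 0  0  4  |  1  0  1 ]
R2 <- (1/-6)*R2:  [    0     1  -1/6  |   1/2  -1/6     0 ]
R1 <- R1 - (1/3)*R2:  [      1       0  -23/18  |    -1/2    1/18       0 ]
R3 <- (1/4)*R3:  [   0    0    1  |  1/4    0  1/4 ]
R1 <- R1 - (-23/18)*R3:  [      1       0       0  |  -13/72    1/18   23/72 ]
R2 <- R2 - (-1/6)*R3:  [     0      1      0  |  13/24   -1/6   1/24 ]
Right block of [I | A^{-1}] is the inverse:
[ -13/72  1/18  23/72 ]
[  13/24  -1/6   1/24 ]
[    1/4     0    1/4 ]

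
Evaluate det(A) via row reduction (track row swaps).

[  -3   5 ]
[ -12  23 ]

det(A) = -9

Forward elimination:
R2 <- R2 - (4)*R1:  [ 0  3 ]
Upper-triangular form:
[ -3  5 ]
[  0  3 ]
det(A) = (-1)^0 * (-3) * (3) = -9  (0 row swaps -> sign +1)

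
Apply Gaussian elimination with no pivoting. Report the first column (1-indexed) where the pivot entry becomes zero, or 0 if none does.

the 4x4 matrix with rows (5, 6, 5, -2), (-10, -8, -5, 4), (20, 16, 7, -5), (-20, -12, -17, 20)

Naive forward elimination:
R2 <- R2 - (-2)*R1:  [ 0  4  5  0 ]
R3 <- R3 - (4)*R1:  [   0   -8  -13    3 ]
R4 <- R4 - (-4)*R1:  [  0  12   3  12 ]
R3 <- R3 - (-2)*R2:  [  0   0  -3   3 ]
R4 <- R4 - (3)*R2:  [   0    0  -12   12 ]
R4 <- R4 - (4)*R3:  [ 0  0  0  0 ]
Matrix at this point:
[ 5  6   5  -2 ]
[ 0  4   5   0 ]
[ 0  0  -3   3 ]
[ 0  0   0   0 ]
Pivot entry (4,4) in the last row is zero and there are no rows below to swap with -> zero pivot in column 4 (A is singular).

first zero-pivot column = 4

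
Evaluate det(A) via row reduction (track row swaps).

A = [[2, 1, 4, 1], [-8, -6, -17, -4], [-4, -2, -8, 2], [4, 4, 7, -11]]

Forward elimination:
R2 <- R2 - (-4)*R1:  [  0  -2  -1   0 ]
R3 <- R3 - (-2)*R1:  [ 0  0  0  4 ]
R4 <- R4 - (2)*R1:  [   0    2   -1  -13 ]
R4 <- R4 - (-1)*R2:  [   0    0   -2  -13 ]
R3 <-> R4   (pivot in column 3 was zero)
[ 2   1   4    1 ]
[ 0  -2  -1    0 ]
[ 0   0  -2  -13 ]
[ 0   0   0    4 ]
Upper-triangular form:
[ 2   1   4    1 ]
[ 0  -2  -1    0 ]
[ 0   0  -2  -13 ]
[ 0   0   0    4 ]
det(A) = (-1)^1 * (2) * (-2) * (-2) * (4) = -32  (1 row swap -> sign -1)

det(A) = -32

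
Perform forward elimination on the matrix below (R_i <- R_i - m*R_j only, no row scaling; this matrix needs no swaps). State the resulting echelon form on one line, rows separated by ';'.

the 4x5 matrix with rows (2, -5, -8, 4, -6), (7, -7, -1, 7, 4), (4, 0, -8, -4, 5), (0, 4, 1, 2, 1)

Forward elimination:
R2 <- R2 - (7/2)*R1:  [    0  21/2    27    -7    25 ]
R3 <- R3 - (2)*R1:  [   0   10    8  -12   17 ]
R3 <- R3 - (20/21)*R2:  [       0        0   -124/7    -16/3  -143/21 ]
R4 <- R4 - (8/21)*R2:  [       0        0    -65/7     14/3  -179/21 ]
R4 <- R4 - (65/124)*R3:  [         0          0          0     694/93  -1843/372 ]
Row echelon form:
[ 2    -5      -8       4         -6 ]
[ 0  21/2      27      -7         25 ]
[ 0     0  -124/7   -16/3    -143/21 ]
[ 0     0       0  694/93  -1843/372 ]

REF = [2 -5 -8 4 -6; 0 21/2 27 -7 25; 0 0 -124/7 -16/3 -143/21; 0 0 0 694/93 -1843/372]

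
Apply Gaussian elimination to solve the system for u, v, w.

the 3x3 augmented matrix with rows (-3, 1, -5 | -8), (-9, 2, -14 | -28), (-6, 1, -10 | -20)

Forward elimination on [A|b]:
R2 <- R2 - (3)*R1:  [  0  -1   1  -4 ]
R3 <- R3 - (2)*R1:  [  0  -1   0  -4 ]
R3 <- R3 - (1)*R2:  [  0   0  -1   0 ]
Row echelon form:
[ -3   1  -5  |  -8 ]
[  0  -1   1  |  -4 ]
[  0   0  -1  |   0 ]
Back-substitution:
w = (0) / -1 = 0
v = (-4 - (1)*(0)) / -1 = 4
u = (-8 - (1)*(4) - (-5)*(0)) / -3 = 4

(4, 4, 0)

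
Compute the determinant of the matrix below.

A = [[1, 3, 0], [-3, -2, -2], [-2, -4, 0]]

det(A) = 4

Forward elimination:
R2 <- R2 - (-3)*R1:  [  0   7  -2 ]
R3 <- R3 - (-2)*R1:  [ 0  2  0 ]
R3 <- R3 - (2/7)*R2:  [   0    0  4/7 ]
Upper-triangular form:
[ 1  3    0 ]
[ 0  7   -2 ]
[ 0  0  4/7 ]
det(A) = (-1)^0 * (1) * (7) * (4/7) = 4  (0 row swaps -> sign +1)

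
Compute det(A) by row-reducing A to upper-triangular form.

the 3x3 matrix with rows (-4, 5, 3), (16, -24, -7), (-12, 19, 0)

det(A) = -64

Forward elimination:
R2 <- R2 - (-4)*R1:  [  0  -4   5 ]
R3 <- R3 - (3)*R1:  [  0   4  -9 ]
R3 <- R3 - (-1)*R2:  [  0   0  -4 ]
Upper-triangular form:
[ -4   5   3 ]
[  0  -4   5 ]
[  0   0  -4 ]
det(A) = (-1)^0 * (-4) * (-4) * (-4) = -64  (0 row swaps -> sign +1)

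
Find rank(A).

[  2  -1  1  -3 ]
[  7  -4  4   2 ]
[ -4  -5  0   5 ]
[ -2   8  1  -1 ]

rank(A) = 4

Row reduction:
R2 <- R2 - (7/2)*R1:  [    0  -1/2   1/2  25/2 ]
R3 <- R3 - (-2)*R1:  [  0  -7   2  -1 ]
R4 <- R4 - (-1)*R1:  [  0   7   2  -4 ]
R3 <- R3 - (14)*R2:  [    0     0    -5  -176 ]
R4 <- R4 - (-14)*R2:  [   0    0    9  171 ]
R4 <- R4 - (-9/5)*R3:  [      0       0       0  -729/5 ]
Row echelon form:
[ 2    -1    1      -3 ]
[ 0  -1/2  1/2    25/2 ]
[ 0     0   -5    -176 ]
[ 0     0    0  -729/5 ]
Nonzero rows / pivot columns: 4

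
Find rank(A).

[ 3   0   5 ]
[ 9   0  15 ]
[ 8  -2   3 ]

rank(A) = 2

Row reduction:
R2 <- R2 - (3)*R1:  [ 0  0  0 ]
R3 <- R3 - (8/3)*R1:  [     0     -2  -31/3 ]
R2 <-> R3   (pivot in column 2 was zero)
[ 3   0      5 ]
[ 0  -2  -31/3 ]
[ 0   0      0 ]
Row echelon form:
[ 3   0      5 ]
[ 0  -2  -31/3 ]
[ 0   0      0 ]
Nonzero rows / pivot columns: 2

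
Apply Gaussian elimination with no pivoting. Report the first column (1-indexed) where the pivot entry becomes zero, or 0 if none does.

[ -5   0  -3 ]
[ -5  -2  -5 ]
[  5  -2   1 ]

first zero-pivot column = 3

Naive forward elimination:
R2 <- R2 - (1)*R1:  [  0  -2  -2 ]
R3 <- R3 - (-1)*R1:  [  0  -2  -2 ]
R3 <- R3 - (1)*R2:  [ 0  0  0 ]
Matrix at this point:
[ -5   0  -3 ]
[  0  -2  -2 ]
[  0   0   0 ]
Pivot entry (3,3) in the last row is zero and there are no rows below to swap with -> zero pivot in column 3 (A is singular).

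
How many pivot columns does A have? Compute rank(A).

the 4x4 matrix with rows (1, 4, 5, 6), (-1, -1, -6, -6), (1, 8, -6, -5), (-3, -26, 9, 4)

rank(A) = 3

Row reduction:
R2 <- R2 - (-1)*R1:  [  0   3  -1   0 ]
R3 <- R3 - (1)*R1:  [   0    4  -11  -11 ]
R4 <- R4 - (-3)*R1:  [   0  -14   24   22 ]
R3 <- R3 - (4/3)*R2:  [     0      0  -29/3    -11 ]
R4 <- R4 - (-14/3)*R2:  [    0     0  58/3    22 ]
R4 <- R4 - (-2)*R3:  [ 0  0  0  0 ]
Row echelon form:
[ 1  4      5    6 ]
[ 0  3     -1    0 ]
[ 0  0  -29/3  -11 ]
[ 0  0      0    0 ]
Nonzero rows / pivot columns: 3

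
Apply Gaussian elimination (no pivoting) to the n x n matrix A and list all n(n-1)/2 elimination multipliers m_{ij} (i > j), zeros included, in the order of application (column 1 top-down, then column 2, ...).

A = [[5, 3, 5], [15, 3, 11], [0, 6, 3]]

Forward elimination:
R2 <- R2 - (3)*R1:  [  0  -6  -4 ]
R3: entry in column 1 is already 0 -> m_{31} = 0 (no row operation needed)
R3 <- R3 - (-1)*R2:  [  0   0  -1 ]
Multipliers (in order of application): m_{21} = 3, m_{31} = 0, m_{32} = -1

multipliers: 3, 0, -1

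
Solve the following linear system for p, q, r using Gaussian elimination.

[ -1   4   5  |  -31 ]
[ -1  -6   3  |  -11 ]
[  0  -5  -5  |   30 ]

Forward elimination on [A|b]:
R2 <- R2 - (1)*R1:  [   0  -10   -2   20 ]
R3 <- R3 - (1/2)*R2:  [  0   0  -4  20 ]
Row echelon form:
[ -1    4   5  |  -31 ]
[  0  -10  -2  |   20 ]
[  0    0  -4  |   20 ]
Back-substitution:
r = (20) / -4 = -5
q = (20 - (-2)*(-5)) / -10 = -1
p = (-31 - (4)*(-1) - (5)*(-5)) / -1 = 2

(2, -1, -5)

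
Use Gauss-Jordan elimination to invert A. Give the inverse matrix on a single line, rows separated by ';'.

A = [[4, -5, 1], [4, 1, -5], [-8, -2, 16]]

inverse = [1/24 13/24 1/6; -1/6 1/2 1/6; 0 1/3 1/6]

Gauss-Jordan on [A | I]:
R1 <- (1/4)*R1:  [    1  -5/4   1/4  |   1/4     0     0 ]
R2 <- R2 - (4)*R1:  [  0   6  -6  |  -1   1   0 ]
R3 <- R3 - (-8)*R1:  [   0  -12   18  |    2    0    1 ]
R2 <- (1/6)*R2:  [    0     1    -1  |  -1/6   1/6     0 ]
R1 <- R1 - (-5/4)*R2:  [    1     0    -1  |  1/24  5/24     0 ]
R3 <- R3 - (-12)*R2:  [ 0  0  6  |  0  2  1 ]
R3 <- (1/6)*R3:  [   0    0    1  |    0  1/3  1/6 ]
R1 <- R1 - (-1)*R3:  [     1      0      0  |   1/24  13/24    1/6 ]
R2 <- R2 - (-1)*R3:  [    0     1     0  |  -1/6   1/2   1/6 ]
Right block of [I | A^{-1}] is the inverse:
[ 1/24  13/24  1/6 ]
[ -1/6    1/2  1/6 ]
[    0    1/3  1/6 ]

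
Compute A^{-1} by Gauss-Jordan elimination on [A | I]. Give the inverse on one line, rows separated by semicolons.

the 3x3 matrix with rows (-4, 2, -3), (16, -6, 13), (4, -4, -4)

Gauss-Jordan on [A | I]:
R1 <- (1/-4)*R1:  [    1  -1/2   3/4  |  -1/4     0     0 ]
R2 <- R2 - (16)*R1:  [ 0  2  1  |  4  1  0 ]
R3 <- R3 - (4)*R1:  [  0  -2  -7  |   1   0   1 ]
R2 <- (1/2)*R2:  [   0    1  1/2  |    2  1/2    0 ]
R1 <- R1 - (-1/2)*R2:  [   1    0    1  |  3/4  1/4    0 ]
R3 <- R3 - (-2)*R2:  [  0   0  -6  |   5   1   1 ]
R3 <- (1/-6)*R3:  [    0     0     1  |  -5/6  -1/6  -1/6 ]
R1 <- R1 - (1)*R3:  [     1      0      0  |  19/12   5/12    1/6 ]
R2 <- R2 - (1/2)*R3:  [     0      1      0  |  29/12   7/12   1/12 ]
Right block of [I | A^{-1}] is the inverse:
[ 19/12  5/12   1/6 ]
[ 29/12  7/12  1/12 ]
[  -5/6  -1/6  -1/6 ]

inverse = [19/12 5/12 1/6; 29/12 7/12 1/12; -5/6 -1/6 -1/6]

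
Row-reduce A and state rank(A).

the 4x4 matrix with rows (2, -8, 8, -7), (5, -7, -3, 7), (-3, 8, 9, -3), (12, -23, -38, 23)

rank(A) = 3

Row reduction:
R2 <- R2 - (5/2)*R1:  [    0    13   -23  49/2 ]
R3 <- R3 - (-3/2)*R1:  [     0     -4     21  -27/2 ]
R4 <- R4 - (6)*R1:  [   0   25  -86   65 ]
R3 <- R3 - (-4/13)*R2:  [       0        0   181/13  -155/26 ]
R4 <- R4 - (25/13)*R2:  [       0        0  -543/13   465/26 ]
R4 <- R4 - (-3)*R3:  [ 0  0  0  0 ]
Row echelon form:
[ 2  -8       8       -7 ]
[ 0  13     -23     49/2 ]
[ 0   0  181/13  -155/26 ]
[ 0   0       0        0 ]
Nonzero rows / pivot columns: 3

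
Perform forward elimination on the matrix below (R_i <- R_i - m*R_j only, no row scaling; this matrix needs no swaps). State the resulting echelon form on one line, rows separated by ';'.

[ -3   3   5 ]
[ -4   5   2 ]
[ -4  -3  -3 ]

REF = [-3 3 5; 0 1 -14/3; 0 0 -127/3]

Forward elimination:
R2 <- R2 - (4/3)*R1:  [     0      1  -14/3 ]
R3 <- R3 - (4/3)*R1:  [     0     -7  -29/3 ]
R3 <- R3 - (-7)*R2:  [      0       0  -127/3 ]
Row echelon form:
[ -3  3       5 ]
[  0  1   -14/3 ]
[  0  0  -127/3 ]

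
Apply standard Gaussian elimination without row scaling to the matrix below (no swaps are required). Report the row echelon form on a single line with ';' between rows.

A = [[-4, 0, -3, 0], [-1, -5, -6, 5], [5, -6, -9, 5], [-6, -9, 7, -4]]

REF = [-4 0 -3 0; 0 -5 -21/4 5; 0 0 -129/20 -1; 0 0 0 -2096/129]

Forward elimination:
R2 <- R2 - (1/4)*R1:  [     0     -5  -21/4      5 ]
R3 <- R3 - (-5/4)*R1:  [     0     -6  -51/4      5 ]
R4 <- R4 - (3/2)*R1:  [    0    -9  23/2    -4 ]
R3 <- R3 - (6/5)*R2:  [       0        0  -129/20       -1 ]
R4 <- R4 - (9/5)*R2:  [      0       0  419/20     -13 ]
R4 <- R4 - (-419/129)*R3:  [         0          0          0  -2096/129 ]
Row echelon form:
[ -4   0       -3          0 ]
[  0  -5    -21/4          5 ]
[  0   0  -129/20         -1 ]
[  0   0        0  -2096/129 ]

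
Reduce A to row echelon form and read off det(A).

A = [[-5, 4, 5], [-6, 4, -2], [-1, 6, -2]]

det(A) = -220

Forward elimination:
R2 <- R2 - (6/5)*R1:  [    0  -4/5    -8 ]
R3 <- R3 - (1/5)*R1:  [    0  26/5    -3 ]
R3 <- R3 - (-13/2)*R2:  [   0    0  -55 ]
Upper-triangular form:
[ -5     4    5 ]
[  0  -4/5   -8 ]
[  0     0  -55 ]
det(A) = (-1)^0 * (-5) * (-4/5) * (-55) = -220  (0 row swaps -> sign +1)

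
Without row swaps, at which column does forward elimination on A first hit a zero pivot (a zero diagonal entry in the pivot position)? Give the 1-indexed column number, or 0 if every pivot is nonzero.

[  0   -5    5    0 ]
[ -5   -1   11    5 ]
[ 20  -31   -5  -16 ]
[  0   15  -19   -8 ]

first zero-pivot column = 1

Naive forward elimination:
Pivot entry (1,1) is zero but row 2 has -5 in column 1 -> naive elimination stops; a row interchange (e.g. R1 <-> R2) would be required here.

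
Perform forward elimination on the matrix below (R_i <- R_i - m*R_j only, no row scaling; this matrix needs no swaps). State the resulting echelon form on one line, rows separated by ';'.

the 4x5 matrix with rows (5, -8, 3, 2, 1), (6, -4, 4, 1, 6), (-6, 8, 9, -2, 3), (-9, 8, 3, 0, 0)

Forward elimination:
R2 <- R2 - (6/5)*R1:  [    0  28/5   2/5  -7/5  24/5 ]
R3 <- R3 - (-6/5)*R1:  [    0  -8/5  63/5   2/5  21/5 ]
R4 <- R4 - (-9/5)*R1:  [     0  -32/5   42/5   18/5    9/5 ]
R3 <- R3 - (-2/7)*R2:  [    0     0  89/7     0  39/7 ]
R4 <- R4 - (-8/7)*R2:  [    0     0  62/7     2  51/7 ]
R4 <- R4 - (62/89)*R3:  [      0       0       0       2  303/89 ]
Row echelon form:
[ 5    -8     3     2       1 ]
[ 0  28/5   2/5  -7/5    24/5 ]
[ 0     0  89/7     0    39/7 ]
[ 0     0     0     2  303/89 ]

REF = [5 -8 3 2 1; 0 28/5 2/5 -7/5 24/5; 0 0 89/7 0 39/7; 0 0 0 2 303/89]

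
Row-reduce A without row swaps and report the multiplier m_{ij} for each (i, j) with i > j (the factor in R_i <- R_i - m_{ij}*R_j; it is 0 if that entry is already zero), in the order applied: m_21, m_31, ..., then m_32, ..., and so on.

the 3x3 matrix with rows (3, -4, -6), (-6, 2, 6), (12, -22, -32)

multipliers: -2, 4, 1

Forward elimination:
R2 <- R2 - (-2)*R1:  [  0  -6  -6 ]
R3 <- R3 - (4)*R1:  [  0  -6  -8 ]
R3 <- R3 - (1)*R2:  [  0   0  -2 ]
Multipliers (in order of application): m_{21} = -2, m_{31} = 4, m_{32} = 1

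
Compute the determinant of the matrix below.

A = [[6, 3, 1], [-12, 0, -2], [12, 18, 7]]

Forward elimination:
R2 <- R2 - (-2)*R1:  [ 0  6  0 ]
R3 <- R3 - (2)*R1:  [  0  12   5 ]
R3 <- R3 - (2)*R2:  [ 0  0  5 ]
Upper-triangular form:
[ 6  3  1 ]
[ 0  6  0 ]
[ 0  0  5 ]
det(A) = (-1)^0 * (6) * (6) * (5) = 180  (0 row swaps -> sign +1)

det(A) = 180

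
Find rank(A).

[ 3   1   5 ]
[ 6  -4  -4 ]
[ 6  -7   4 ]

Row reduction:
R2 <- R2 - (2)*R1:  [   0   -6  -14 ]
R3 <- R3 - (2)*R1:  [  0  -9  -6 ]
R3 <- R3 - (3/2)*R2:  [  0   0  15 ]
Row echelon form:
[ 3   1    5 ]
[ 0  -6  -14 ]
[ 0   0   15 ]
Nonzero rows / pivot columns: 3

rank(A) = 3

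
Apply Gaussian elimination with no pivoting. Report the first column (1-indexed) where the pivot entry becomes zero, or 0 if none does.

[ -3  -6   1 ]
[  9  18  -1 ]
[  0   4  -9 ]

first zero-pivot column = 2

Naive forward elimination:
R2 <- R2 - (-3)*R1:  [ 0  0  2 ]
Matrix at this point:
[ -3  -6   1 ]
[  0   0   2 ]
[  0   4  -9 ]
Pivot entry (2,2) is zero but row 3 has 4 in column 2 -> naive elimination stops; a row interchange (e.g. R2 <-> R3) would be required here.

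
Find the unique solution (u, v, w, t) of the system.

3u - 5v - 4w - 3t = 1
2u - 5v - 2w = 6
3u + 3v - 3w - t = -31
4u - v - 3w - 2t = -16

Forward elimination on [A|b]:
R2 <- R2 - (2/3)*R1:  [    0  -5/3   2/3     2  16/3 ]
R3 <- R3 - (1)*R1:  [   0    8    1    2  -32 ]
R4 <- R4 - (4/3)*R1:  [     0   17/3    7/3      2  -52/3 ]
R3 <- R3 - (-24/5)*R2:  [     0      0   21/5   58/5  -32/5 ]
R4 <- R4 - (-17/5)*R2:  [    0     0  23/5  44/5   4/5 ]
R4 <- R4 - (23/21)*R3:  [      0       0       0  -82/21  164/21 ]
Row echelon form:
[ 3    -5    -4      -3  |       1 ]
[ 0  -5/3   2/3       2  |    16/3 ]
[ 0     0  21/5    58/5  |   -32/5 ]
[ 0     0     0  -82/21  |  164/21 ]
Back-substitution:
t = (164/21) / (-82/21) = -2
w = (-32/5 - (58/5)*(-2)) / (21/5) = 4
v = (16/3 - (2/3)*(4) - (2)*(-2)) / (-5/3) = -4
u = (1 - (-5)*(-4) - (-4)*(4) - (-3)*(-2)) / 3 = -3

(-3, -4, 4, -2)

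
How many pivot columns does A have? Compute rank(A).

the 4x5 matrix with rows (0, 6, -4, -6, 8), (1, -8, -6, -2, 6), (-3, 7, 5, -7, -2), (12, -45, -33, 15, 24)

Row reduction:
R1 <-> R2   (pivot in column 1 was zero)
[  1   -8   -6  -2   6 ]
[  0    6   -4  -6   8 ]
[ -3    7    5  -7  -2 ]
[ 12  -45  -33  15  24 ]
R3 <- R3 - (-3)*R1:  [   0  -17  -13  -13   16 ]
R4 <- R4 - (12)*R1:  [   0   51   39   39  -48 ]
R3 <- R3 - (-17/6)*R2:  [     0      0  -73/3    -30  116/3 ]
R4 <- R4 - (17/2)*R2:  [    0     0    73    90  -116 ]
R4 <- R4 - (-3)*R3:  [ 0  0  0  0  0 ]
Row echelon form:
[ 1  -8     -6   -2      6 ]
[ 0   6     -4   -6      8 ]
[ 0   0  -73/3  -30  116/3 ]
[ 0   0      0    0      0 ]
Nonzero rows / pivot columns: 3

rank(A) = 3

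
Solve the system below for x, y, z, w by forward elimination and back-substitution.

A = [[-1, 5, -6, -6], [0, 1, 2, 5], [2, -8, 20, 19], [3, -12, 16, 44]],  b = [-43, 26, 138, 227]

Forward elimination on [A|b]:
R3 <- R3 - (-2)*R1:  [  0   2   8   7  52 ]
R4 <- R4 - (-3)*R1:  [  0   3  -2  26  98 ]
R3 <- R3 - (2)*R2:  [  0   0   4  -3   0 ]
R4 <- R4 - (3)*R2:  [  0   0  -8  11  20 ]
R4 <- R4 - (-2)*R3:  [  0   0   0   5  20 ]
Row echelon form:
[ -1  5  -6  -6  |  -43 ]
[  0  1   2   5  |   26 ]
[  0  0   4  -3  |    0 ]
[  0  0   0   5  |   20 ]
Back-substitution:
w = (20) / 5 = 4
z = (0 - (-3)*(4)) / 4 = 3
y = (26 - (2)*(3) - (5)*(4)) / 1 = 0
x = (-43 - (5)*(0) - (-6)*(3) - (-6)*(4)) / -1 = 1

(1, 0, 3, 4)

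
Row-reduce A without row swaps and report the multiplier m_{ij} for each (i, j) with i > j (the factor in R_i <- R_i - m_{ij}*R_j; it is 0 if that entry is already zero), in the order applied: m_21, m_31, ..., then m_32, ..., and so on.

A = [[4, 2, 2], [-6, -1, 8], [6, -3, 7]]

multipliers: -3/2, 3/2, -3

Forward elimination:
R2 <- R2 - (-3/2)*R1:  [  0   2  11 ]
R3 <- R3 - (3/2)*R1:  [  0  -6   4 ]
R3 <- R3 - (-3)*R2:  [  0   0  37 ]
Multipliers (in order of application): m_{21} = -3/2, m_{31} = 3/2, m_{32} = -3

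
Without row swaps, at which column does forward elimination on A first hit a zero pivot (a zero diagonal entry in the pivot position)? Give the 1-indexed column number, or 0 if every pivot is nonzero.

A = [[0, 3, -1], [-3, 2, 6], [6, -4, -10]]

Naive forward elimination:
Pivot entry (1,1) is zero but row 2 has -3 in column 1 -> naive elimination stops; a row interchange (e.g. R1 <-> R2) would be required here.

first zero-pivot column = 1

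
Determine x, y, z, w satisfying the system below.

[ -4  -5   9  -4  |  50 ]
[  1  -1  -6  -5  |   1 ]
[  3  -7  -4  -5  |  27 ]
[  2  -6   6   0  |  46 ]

(5, -1, 5, -5)

Forward elimination on [A|b]:
R2 <- R2 - (-1/4)*R1:  [     0   -9/4  -15/4     -6   27/2 ]
R3 <- R3 - (-3/4)*R1:  [     0  -43/4   11/4     -8  129/2 ]
R4 <- R4 - (-1/2)*R1:  [     0  -17/2   21/2     -2     71 ]
R3 <- R3 - (43/9)*R2:  [    0     0  62/3  62/3     0 ]
R4 <- R4 - (34/9)*R2:  [    0     0  74/3  62/3    20 ]
R4 <- R4 - (37/31)*R3:  [  0   0   0  -4  20 ]
Row echelon form:
[ -4    -5      9    -4  |    50 ]
[  0  -9/4  -15/4    -6  |  27/2 ]
[  0     0   62/3  62/3  |     0 ]
[  0     0      0    -4  |    20 ]
Back-substitution:
w = (20) / -4 = -5
z = (0 - (62/3)*(-5)) / (62/3) = 5
y = (27/2 - (-15/4)*(5) - (-6)*(-5)) / (-9/4) = -1
x = (50 - (-5)*(-1) - (9)*(5) - (-4)*(-5)) / -4 = 5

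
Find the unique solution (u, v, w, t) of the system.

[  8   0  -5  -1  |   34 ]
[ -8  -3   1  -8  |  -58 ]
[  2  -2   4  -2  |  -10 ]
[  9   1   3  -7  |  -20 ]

(3, -3, -3, 5)

Forward elimination on [A|b]:
R2 <- R2 - (-1)*R1:  [   0   -3   -4   -9  -24 ]
R3 <- R3 - (1/4)*R1:  [     0     -2   21/4   -7/4  -37/2 ]
R4 <- R4 - (9/8)*R1:  [      0       1    69/8   -47/8  -233/4 ]
R3 <- R3 - (2/3)*R2:  [     0      0  95/12   17/4   -5/2 ]
R4 <- R4 - (-1/3)*R2:  [      0       0  175/24   -71/8  -265/4 ]
R4 <- R4 - (35/38)*R3:  [        0         0         0   -243/19  -1215/19 ]
Row echelon form:
[ 8   0     -5       -1  |        34 ]
[ 0  -3     -4       -9  |       -24 ]
[ 0   0  95/12     17/4  |      -5/2 ]
[ 0   0      0  -243/19  |  -1215/19 ]
Back-substitution:
t = (-1215/19) / (-243/19) = 5
w = (-5/2 - (17/4)*(5)) / (95/12) = -3
v = (-24 - (-4)*(-3) - (-9)*(5)) / -3 = -3
u = (34 - (-5)*(-3) - (-1)*(5)) / 8 = 3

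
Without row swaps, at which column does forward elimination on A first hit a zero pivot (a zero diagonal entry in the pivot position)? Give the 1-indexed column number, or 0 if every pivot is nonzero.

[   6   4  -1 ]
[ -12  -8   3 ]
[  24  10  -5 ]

Naive forward elimination:
R2 <- R2 - (-2)*R1:  [ 0  0  1 ]
R3 <- R3 - (4)*R1:  [  0  -6  -1 ]
Matrix at this point:
[ 6   4  -1 ]
[ 0   0   1 ]
[ 0  -6  -1 ]
Pivot entry (2,2) is zero but row 3 has -6 in column 2 -> naive elimination stops; a row interchange (e.g. R2 <-> R3) would be required here.

first zero-pivot column = 2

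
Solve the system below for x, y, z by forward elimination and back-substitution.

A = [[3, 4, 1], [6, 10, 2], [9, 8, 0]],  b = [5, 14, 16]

(0, 2, -3)

Forward elimination on [A|b]:
R2 <- R2 - (2)*R1:  [ 0  2  0  4 ]
R3 <- R3 - (3)*R1:  [  0  -4  -3   1 ]
R3 <- R3 - (-2)*R2:  [  0   0  -3   9 ]
Row echelon form:
[ 3  4   1  |  5 ]
[ 0  2   0  |  4 ]
[ 0  0  -3  |  9 ]
Back-substitution:
z = (9) / -3 = -3
y = (4) / 2 = 2
x = (5 - (4)*(2) - (1)*(-3)) / 3 = 0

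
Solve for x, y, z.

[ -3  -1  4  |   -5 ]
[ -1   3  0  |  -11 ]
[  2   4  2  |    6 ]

Forward elimination on [A|b]:
R2 <- R2 - (1/3)*R1:  [     0   10/3   -4/3  -28/3 ]
R3 <- R3 - (-2/3)*R1:  [    0  10/3  14/3   8/3 ]
R3 <- R3 - (1)*R2:  [  0   0   6  12 ]
Row echelon form:
[ -3    -1     4  |     -5 ]
[  0  10/3  -4/3  |  -28/3 ]
[  0     0     6  |     12 ]
Back-substitution:
z = (12) / 6 = 2
y = (-28/3 - (-4/3)*(2)) / (10/3) = -2
x = (-5 - (-1)*(-2) - (4)*(2)) / -3 = 5

(5, -2, 2)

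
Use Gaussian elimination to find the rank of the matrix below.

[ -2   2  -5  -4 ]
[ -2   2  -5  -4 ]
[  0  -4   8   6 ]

rank(A) = 2

Row reduction:
R2 <- R2 - (1)*R1:  [ 0  0  0  0 ]
R2 <-> R3   (pivot in column 2 was zero)
[ -2   2  -5  -4 ]
[  0  -4   8   6 ]
[  0   0   0   0 ]
Row echelon form:
[ -2   2  -5  -4 ]
[  0  -4   8   6 ]
[  0   0   0   0 ]
Nonzero rows / pivot columns: 2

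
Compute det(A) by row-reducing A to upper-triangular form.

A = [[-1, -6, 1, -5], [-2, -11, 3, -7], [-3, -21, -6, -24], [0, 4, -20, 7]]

Forward elimination:
R2 <- R2 - (2)*R1:  [ 0  1  1  3 ]
R3 <- R3 - (3)*R1:  [  0  -3  -9  -9 ]
R3 <- R3 - (-3)*R2:  [  0   0  -6   0 ]
R4 <- R4 - (4)*R2:  [   0    0  -24   -5 ]
R4 <- R4 - (4)*R3:  [  0   0   0  -5 ]
Upper-triangular form:
[ -1  -6   1  -5 ]
[  0   1   1   3 ]
[  0   0  -6   0 ]
[  0   0   0  -5 ]
det(A) = (-1)^0 * (-1) * (1) * (-6) * (-5) = -30  (0 row swaps -> sign +1)

det(A) = -30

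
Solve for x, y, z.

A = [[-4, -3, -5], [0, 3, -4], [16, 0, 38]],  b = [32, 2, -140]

Forward elimination on [A|b]:
R3 <- R3 - (-4)*R1:  [   0  -12   18  -12 ]
R3 <- R3 - (-4)*R2:  [  0   0   2  -4 ]
Row echelon form:
[ -4  -3  -5  |  32 ]
[  0   3  -4  |   2 ]
[  0   0   2  |  -4 ]
Back-substitution:
z = (-4) / 2 = -2
y = (2 - (-4)*(-2)) / 3 = -2
x = (32 - (-3)*(-2) - (-5)*(-2)) / -4 = -4

(-4, -2, -2)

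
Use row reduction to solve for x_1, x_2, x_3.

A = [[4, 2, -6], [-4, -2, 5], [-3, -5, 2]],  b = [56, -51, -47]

Forward elimination on [A|b]:
R2 <- R2 - (-1)*R1:  [  0   0  -1   5 ]
R3 <- R3 - (-3/4)*R1:  [    0  -7/2  -5/2    -5 ]
R2 <-> R3   (pivot in column 2 was zero)
[ 4     2    -6  56 ]
[ 0  -7/2  -5/2  -5 ]
[ 0     0    -1   5 ]
Row echelon form:
[ 4     2    -6  |  56 ]
[ 0  -7/2  -5/2  |  -5 ]
[ 0     0    -1  |   5 ]
Back-substitution:
x_3 = (5) / -1 = -5
x_2 = (-5 - (-5/2)*(-5)) / (-7/2) = 5
x_1 = (56 - (2)*(5) - (-6)*(-5)) / 4 = 4

(4, 5, -5)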